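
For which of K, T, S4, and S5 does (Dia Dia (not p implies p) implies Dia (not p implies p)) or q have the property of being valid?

T-tableau for the negation not ((Dia Dia (not p implies p) implies Dia (not p implies p)) or q):
1. not ((Dia Dia (not p implies p) implies Dia (not p implies p)) or q), 0
2. not (Dia Dia (not p implies p) implies Dia (not p implies p)), 0
3. not q, 0
4. Dia Dia (not p implies p), 0
5. not Dia (not p implies p), 0
6. not (not p implies p), 0
7. not p, 0
8. Dia (not p implies p), 1
9. not (not p implies p), 1
10. not p, 1
11. not p implies p, 2
12. p, 2
Accessibility: 0R0, 0R1, 1R1, 1R2, 2R2
Complete open branch: countermodel on a T-frame, so not valid in T, nor in K (the same frame is also a K-frame).
S4-tableau for the negation not ((Dia Dia (not p implies p) implies Dia (not p implies p)) or q):
1. not ((Dia Dia (not p implies p) implies Dia (not p implies p)) or q), 0
2. not (Dia Dia (not p implies p) implies Dia (not p implies p)), 0
3. not q, 0
4. Dia Dia (not p implies p), 0
5. not Dia (not p implies p), 0
6. not (not p implies p), 0
7. not p, 0
8. Dia (not p implies p), 1
9. not (not p implies p), 1
10. not p, 1
11. not p implies p, 2
12. not (not p implies p), 2
13. not p, 2
14. p, 2
Accessibility: 0R0, 0R1, 0R2, 1R1, 1R2, 2R2
Branch closes: p and not p both at 2.
Every branch closes (one shown): valid in S4, hence also in S5 (every theorem of S4 is a theorem of S5).

S4, S5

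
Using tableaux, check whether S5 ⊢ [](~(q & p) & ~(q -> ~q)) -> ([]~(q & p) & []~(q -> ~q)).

Tableau for the negation ~([](~(q & p) & ~(q -> ~q)) -> ([]~(q & p) & []~(q -> ~q))):
1. ~([](~(q & p) & ~(q -> ~q)) -> ([]~(q & p) & []~(q -> ~q))), u
2. [](~(q & p) & ~(q -> ~q)), u
3. ~([]~(q & p) & []~(q -> ~q)), u
4. ~(q & p) & ~(q -> ~q), u
5. ~(q & p), u
6. ~(q -> ~q), u
7. q, u
8. ~[]~(q & p), u
9. ~p, u
10. q & p, v
11. q, v
12. p, v
13. ~(q & p) & ~(q -> ~q), v
14. ~(q & p), v
15. ~(q -> ~q), v
16. ~p, v
Accessibility: uRu, uRv, vRu, vRv
Branch closes: p and ~p both at v.
Every branch of the negation's tableau closes; the branch above is one of them.

Valid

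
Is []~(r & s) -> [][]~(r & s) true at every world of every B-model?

Invalid (countermodel exists)

Tableau for the negation ~([]~(r & s) -> [][]~(r & s)):
1. ~([]~(r & s) -> [][]~(r & s)), u
2. []~(r & s), u
3. ~[][]~(r & s), u
4. ~(r & s), u
5. ~s, u
6. ~[]~(r & s), v
7. ~(r & s), v
8. ~s, v
9. r & s, w
10. r, w
11. s, w
Accessibility: uRu, uRv, vRu, vRv, vRw, wRv, wRw
The negation has an open branch (countermodel exists).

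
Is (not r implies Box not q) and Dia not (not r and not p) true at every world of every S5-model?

No, not valid

Tableau for the negation not ((not r implies Box not q) and Dia not (not r and not p)):
1. not ((not r implies Box not q) and Dia not (not r and not p)), u
2. not Dia not (not r and not p), u
3. not r and not p, u
4. not r, u
5. not p, u
Accessibility: uRu
The negation has an open branch (countermodel exists).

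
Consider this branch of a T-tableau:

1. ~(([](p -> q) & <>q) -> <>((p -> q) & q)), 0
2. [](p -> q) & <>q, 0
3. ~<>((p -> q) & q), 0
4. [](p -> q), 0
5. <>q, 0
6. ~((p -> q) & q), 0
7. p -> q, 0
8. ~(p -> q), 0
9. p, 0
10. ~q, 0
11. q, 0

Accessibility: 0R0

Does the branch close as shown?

Yes, closed

Both q and ~q appear at 0.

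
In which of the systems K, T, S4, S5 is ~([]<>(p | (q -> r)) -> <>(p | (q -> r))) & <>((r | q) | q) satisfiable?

K

K-tableau for the formula:
1. ~([]<>(p | (q -> r)) -> <>(p | (q -> r))) & <>((r | q) | q), w0
2. ~([]<>(p | (q -> r)) -> <>(p | (q -> r))), w0
3. <>((r | q) | q), w0
4. []<>(p | (q -> r)), w0
5. ~<>(p | (q -> r)), w0
6. (r | q) | q, w1
7. <>(p | (q -> r)), w1
8. ~(p | (q -> r)), w1
9. ~p, w1
10. ~(q -> r), w1
11. q, w1
12. ~r, w1
13. p | (q -> r), w2
14. q -> r, w2
15. r, w2
Accessibility: w0Rw1, w1Rw2
Complete open branch: satisfiable in K.
T-tableau for the formula:
1. ~([]<>(p | (q -> r)) -> <>(p | (q -> r))) & <>((r | q) | q), w0
2. ~([]<>(p | (q -> r)) -> <>(p | (q -> r))), w0
3. <>((r | q) | q), w0
4. []<>(p | (q -> r)), w0
5. ~<>(p | (q -> r)), w0
6. <>(p | (q -> r)), w0
7. ~(p | (q -> r)), w0
8. ~p, w0
9. ~(q -> r), w0
10. q, w0
11. ~r, w0
12. (r | q) | q, w1
13. <>(p | (q -> r)), w1
14. ~(p | (q -> r)), w1
15. ~p, w1
16. ~(q -> r), w1
17. q, w1
18. ~r, w1
19. r | q, w1
20. p | (q -> r), w2
21. <>(p | (q -> r)), w2
22. ~(p | (q -> r)), w2
23. ~p, w2
24. ~(q -> r), w2
25. q, w2
26. ~r, w2
27. q -> r, w2
28. r, w2
Accessibility: w0Rw0, w0Rw1, w0Rw2, w1Rw1, w2Rw2
Branch closes: r and ~r both at w2.
Every branch closes (one shown): unsatisfiable in T, hence also in S4, S5 (every S4/S5-frame is a T-frame).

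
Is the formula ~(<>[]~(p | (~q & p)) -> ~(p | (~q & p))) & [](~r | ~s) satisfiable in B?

Unsatisfiable

1. ~(<>[]~(p | (~q & p)) -> ~(p | (~q & p))) & [](~r | ~s), 0
2. ~(<>[]~(p | (~q & p)) -> ~(p | (~q & p))), 0
3. [](~r | ~s), 0
4. <>[]~(p | (~q & p)), 0
5. p | (~q & p), 0
6. ~r | ~s, 0
7. ~q & p, 0
8. ~q, 0
9. p, 0
10. ~s, 0
11. []~(p | (~q & p)), 1
12. ~r | ~s, 1
13. ~(p | (~q & p)), 0
14. ~p, 0
15. ~(~q & p), 0
Accessibility: 0R0, 0R1, 1R0, 1R1
Branch closes: p and ~p both at 0.
All branches of the tableau close; one closing branch shown above.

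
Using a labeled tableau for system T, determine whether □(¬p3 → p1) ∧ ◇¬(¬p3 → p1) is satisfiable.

Unsatisfiable (every branch closes)

1. □(¬p3 → p1) ∧ ◇¬(¬p3 → p1), w0
2. □(¬p3 → p1), w0   [∧-rule on 1]
3. ◇¬(¬p3 → p1), w0   [∧-rule on 1]
4. ¬p3 → p1, w0   [□-rule on 2 via w0Rw0]
5. p1, w0   [→-rule on 4 (branches; this branch)]
6. ¬(¬p3 → p1), w1   [◇-rule on 3: fresh world w1, w0Rw1]
7. ¬p3, w1   [¬→-rule on 6]
8. ¬p1, w1   [¬→-rule on 6]
9. ¬p3 → p1, w1   [□-rule on 2 via w0Rw1]
10. p1, w1   [→-rule on 9 (branches; this branch)]
Accessibility: w0Rw0, w0Rw1, w1Rw1
Branch closes: p1 and ¬p1 both at w1.
Every branch closes; the branch above is one of them.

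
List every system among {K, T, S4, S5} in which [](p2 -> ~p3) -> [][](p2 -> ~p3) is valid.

S4, S5

S4-tableau for the negation ~([](p2 -> ~p3) -> [][](p2 -> ~p3)):
1. ~([](p2 -> ~p3) -> [][](p2 -> ~p3)), 0
2. [](p2 -> ~p3), 0
3. ~[][](p2 -> ~p3), 0
4. p2 -> ~p3, 0
5. ~p3, 0
6. ~[](p2 -> ~p3), 1
7. p2 -> ~p3, 1
8. ~p3, 1
9. ~(p2 -> ~p3), 2
10. p2, 2
11. p3, 2
12. p2 -> ~p3, 2
13. ~p3, 2
Accessibility: 0R0, 0R1, 0R2, 1R1, 1R2, 2R2
Branch closes: p3 and ~p3 both at 2.
Every branch closes (one shown): valid in S4, hence also in S5 (every theorem of S4 is a theorem of S5).
T-tableau for the negation ~([](p2 -> ~p3) -> [][](p2 -> ~p3)):
1. ~([](p2 -> ~p3) -> [][](p2 -> ~p3)), 0
2. [](p2 -> ~p3), 0
3. ~[][](p2 -> ~p3), 0
4. p2 -> ~p3, 0
5. ~p3, 0
6. ~[](p2 -> ~p3), 1
7. p2 -> ~p3, 1
8. ~p3, 1
9. ~(p2 -> ~p3), 2
10. p2, 2
11. p3, 2
Accessibility: 0R0, 0R1, 1R1, 1R2, 2R2
Complete open branch: countermodel on a T-frame, so not valid in T, nor in K (the same frame is also a K-frame).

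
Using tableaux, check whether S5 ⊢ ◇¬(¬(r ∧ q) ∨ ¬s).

Tableau for the negation ¬◇¬(¬(r ∧ q) ∨ ¬s):
1. ¬◇¬(¬(r ∧ q) ∨ ¬s), 0
2. ¬(r ∧ q) ∨ ¬s, 0   [¬◇-rule on 1 via 0R0]
3. ¬s, 0   [∨-rule on 2 (branches; this branch)]
Accessibility: 0R0
The negation has an open branch (countermodel exists).

No, not valid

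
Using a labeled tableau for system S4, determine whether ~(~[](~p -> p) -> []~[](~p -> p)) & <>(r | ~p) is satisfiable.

1. ~(~[](~p -> p) -> []~[](~p -> p)) & <>(r | ~p), u
2. ~(~[](~p -> p) -> []~[](~p -> p)), u
3. <>(r | ~p), u
4. ~[](~p -> p), u
5. ~[]~[](~p -> p), u
6. r | ~p, v
7. ~p, v
8. ~(~p -> p), w
9. ~p, w
10. [](~p -> p), x
11. ~p -> p, x
12. p, x
Accessibility: uRu, uRv, uRw, uRx, vRv, wRw, xRx

Satisfiable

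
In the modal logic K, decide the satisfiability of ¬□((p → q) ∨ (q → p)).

No, unsatisfiable

1. ¬□((p → q) ∨ (q → p)), 0
2. ¬((p → q) ∨ (q → p)), 1   [¬□-rule on 1: fresh world 1, 0R1]
3. ¬(p → q), 1   [¬∨-rule on 2]
4. ¬(q → p), 1   [¬∨-rule on 2]
5. p, 1   [¬→-rule on 3]
6. ¬q, 1   [¬→-rule on 3]
7. q, 1   [¬→-rule on 4]
8. ¬p, 1   [¬→-rule on 4]
Accessibility: 0R1
Branch closes: q and ¬q both at 1.
(One branch shown.) All branches close.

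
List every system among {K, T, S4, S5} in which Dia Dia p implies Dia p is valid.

S4, S5

S4-tableau for the negation not (Dia Dia p implies Dia p):
1. not (Dia Dia p implies Dia p), u
2. Dia Dia p, u
3. not Dia p, u
4. not p, u
5. Dia p, v
6. not p, v
7. p, w
8. not p, w
Accessibility: uRu, uRv, uRw, vRv, vRw, wRw
Branch closes: p and not p both at w.
Every branch closes (one shown): valid in S4, hence also in S5 (every theorem of S4 is a theorem of S5).
T-tableau for the negation not (Dia Dia p implies Dia p):
1. not (Dia Dia p implies Dia p), u
2. Dia Dia p, u
3. not Dia p, u
4. not p, u
5. Dia p, v
6. not p, v
7. p, w
Accessibility: uRu, uRv, vRv, vRw, wRw
Complete open branch: countermodel on a T-frame, so not valid in T, nor in K (the same frame is also a K-frame).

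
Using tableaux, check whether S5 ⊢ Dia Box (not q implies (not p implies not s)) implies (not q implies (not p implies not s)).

Valid in S5

Tableau for the negation not (Dia Box (not q implies (not p implies not s)) implies (not q implies (not p implies not s))):
1. not (Dia Box (not q implies (not p implies not s)) implies (not q implies (not p implies not s))), w0
2. Dia Box (not q implies (not p implies not s)), w0
3. not (not q implies (not p implies not s)), w0
4. not q, w0
5. not (not p implies not s), w0
6. not p, w0
7. s, w0
8. Box (not q implies (not p implies not s)), w1
9. not q implies (not p implies not s), w0
10. not q implies (not p implies not s), w1
11. not p implies not s, w0
12. not p implies not s, w1
13. not s, w0
Accessibility: w0Rw0, w0Rw1, w1Rw0, w1Rw1
Branch closes: s and not s both at w0.
All branches of the negation close; one closing branch shown above.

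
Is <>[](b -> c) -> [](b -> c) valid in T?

Tableau for the negation ~(<>[](b -> c) -> [](b -> c)):
1. ~(<>[](b -> c) -> [](b -> c)), u
2. <>[](b -> c), u
3. ~[](b -> c), u
4. [](b -> c), v
5. b -> c, v
6. c, v
7. ~(b -> c), w
8. b, w
9. ~c, w
Accessibility: uRu, uRv, uRw, vRv, wRw
The negation has an open branch (countermodel exists).

Not valid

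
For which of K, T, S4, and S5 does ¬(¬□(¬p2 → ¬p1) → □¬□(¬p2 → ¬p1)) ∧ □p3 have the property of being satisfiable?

K, T, S4

S5-tableau for the formula:
1. ¬(¬□(¬p2 → ¬p1) → □¬□(¬p2 → ¬p1)) ∧ □p3, w0
2. ¬(¬□(¬p2 → ¬p1) → □¬□(¬p2 → ¬p1)), w0
3. □p3, w0
4. ¬□(¬p2 → ¬p1), w0
5. ¬□¬□(¬p2 → ¬p1), w0
6. p3, w0
7. ¬(¬p2 → ¬p1), w1
8. ¬p2, w1
9. p1, w1
10. p3, w1
11. □(¬p2 → ¬p1), w2
12. p3, w2
13. ¬p2 → ¬p1, w0
14. ¬p2 → ¬p1, w1
15. ¬p2 → ¬p1, w2
16. ¬p1, w0
17. ¬p1, w1
Accessibility: w0Rw0, w0Rw1, w0Rw2, w1Rw0, w1Rw1, w1Rw2, w2Rw0, w2Rw1, w2Rw2
Branch closes: p1 and ¬p1 both at w1.
Every branch closes (one shown): unsatisfiable in S5.
S4-tableau for the formula:
1. ¬(¬□(¬p2 → ¬p1) → □¬□(¬p2 → ¬p1)) ∧ □p3, w0
2. ¬(¬□(¬p2 → ¬p1) → □¬□(¬p2 → ¬p1)), w0
3. □p3, w0
4. ¬□(¬p2 → ¬p1), w0
5. ¬□¬□(¬p2 → ¬p1), w0
6. p3, w0
7. ¬(¬p2 → ¬p1), w1
8. ¬p2, w1
9. p1, w1
10. p3, w1
11. □(¬p2 → ¬p1), w2
12. p3, w2
13. ¬p2 → ¬p1, w2
14. ¬p1, w2
Accessibility: w0Rw0, w0Rw1, w0Rw2, w1Rw1, w2Rw2
Complete open branch: satisfiable in S4, hence also in K, T (this S4-model is also a K-model and a T-model).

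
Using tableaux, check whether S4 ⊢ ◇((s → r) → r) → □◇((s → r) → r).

Not valid

Tableau for the negation ¬(◇((s → r) → r) → □◇((s → r) → r)):
1. ¬(◇((s → r) → r) → □◇((s → r) → r)), w0
2. ◇((s → r) → r), w0
3. ¬□◇((s → r) → r), w0
4. (s → r) → r, w1
5. r, w1
6. ¬◇((s → r) → r), w2
7. ¬((s → r) → r), w2
8. s → r, w2
9. ¬r, w2
10. ¬s, w2
Accessibility: w0Rw0, w0Rw1, w0Rw2, w1Rw1, w2Rw2
The negation has an open branch (countermodel exists).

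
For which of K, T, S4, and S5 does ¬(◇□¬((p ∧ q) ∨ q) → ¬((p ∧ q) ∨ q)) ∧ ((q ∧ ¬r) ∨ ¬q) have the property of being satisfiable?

S5-tableau for the formula:
1. ¬(◇□¬((p ∧ q) ∨ q) → ¬((p ∧ q) ∨ q)) ∧ ((q ∧ ¬r) ∨ ¬q), w0
2. ¬(◇□¬((p ∧ q) ∨ q) → ¬((p ∧ q) ∨ q)), w0
3. (q ∧ ¬r) ∨ ¬q, w0
4. ◇□¬((p ∧ q) ∨ q), w0
5. (p ∧ q) ∨ q, w0
6. q ∧ ¬r, w0
7. q, w0
8. ¬r, w0
9. p ∧ q, w0
10. p, w0
11. □¬((p ∧ q) ∨ q), w1
12. ¬((p ∧ q) ∨ q), w0
13. ¬(p ∧ q), w0
14. ¬q, w0
Accessibility: w0Rw0, w0Rw1, w1Rw0, w1Rw1
Branch closes: q and ¬q both at w0.
Every branch closes (one shown): unsatisfiable in S5.
S4-tableau for the formula:
1. ¬(◇□¬((p ∧ q) ∨ q) → ¬((p ∧ q) ∨ q)) ∧ ((q ∧ ¬r) ∨ ¬q), w0
2. ¬(◇□¬((p ∧ q) ∨ q) → ¬((p ∧ q) ∨ q)), w0
3. (q ∧ ¬r) ∨ ¬q, w0
4. ◇□¬((p ∧ q) ∨ q), w0
5. (p ∧ q) ∨ q, w0
6. q ∧ ¬r, w0
7. q, w0
8. ¬r, w0
9. □¬((p ∧ q) ∨ q), w1
10. ¬((p ∧ q) ∨ q), w1
11. ¬(p ∧ q), w1
12. ¬q, w1
Accessibility: w0Rw0, w0Rw1, w1Rw1
Complete open branch: satisfiable in S4, hence also in K, T (this S4-model is also a K-model and a T-model).

K, T, S4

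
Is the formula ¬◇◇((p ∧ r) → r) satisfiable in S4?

Unsatisfiable

1. ¬◇◇((p ∧ r) → r), 0
2. ¬◇((p ∧ r) → r), 0
3. ¬((p ∧ r) → r), 0
4. p ∧ r, 0
5. ¬r, 0
6. p, 0
7. r, 0
Accessibility: 0R0
Branch closes: r and ¬r both at 0.
All branches of the tableau close; one closing branch shown above.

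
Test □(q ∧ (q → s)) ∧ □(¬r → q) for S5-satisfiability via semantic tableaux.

1. □(q ∧ (q → s)) ∧ □(¬r → q), w0
2. □(q ∧ (q → s)), w0   [∧-rule on 1]
3. □(¬r → q), w0   [∧-rule on 1]
4. q ∧ (q → s), w0   [□-rule on 2 via w0Rw0]
5. q, w0   [∧-rule on 4]
6. q → s, w0   [∧-rule on 4]
7. ¬r → q, w0   [□-rule on 3 via w0Rw0]
8. s, w0   [→-rule on 6 (branches; this branch)]
Accessibility: w0Rw0

Yes, satisfiable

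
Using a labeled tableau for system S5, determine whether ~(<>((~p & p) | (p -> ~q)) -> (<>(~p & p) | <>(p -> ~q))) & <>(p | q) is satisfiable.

1. ~(<>((~p & p) | (p -> ~q)) -> (<>(~p & p) | <>(p -> ~q))) & <>(p | q), w0
2. ~(<>((~p & p) | (p -> ~q)) -> (<>(~p & p) | <>(p -> ~q))), w0
3. <>(p | q), w0
4. <>((~p & p) | (p -> ~q)), w0
5. ~(<>(~p & p) | <>(p -> ~q)), w0
6. ~<>(~p & p), w0
7. ~<>(p -> ~q), w0
8. ~(~p & p), w0
9. ~(p -> ~q), w0
10. p, w0
11. q, w0
12. p | q, w1
13. ~(~p & p), w1
14. ~(p -> ~q), w1
15. p, w1
16. q, w1
17. (~p & p) | (p -> ~q), w2
18. ~(~p & p), w2
19. ~(p -> ~q), w2
20. p, w2
21. q, w2
22. p -> ~q, w2
23. ~q, w2
Accessibility: w0Rw0, w0Rw1, w0Rw2, w1Rw0, w1Rw1, w1Rw2, w2Rw0, w2Rw1, w2Rw2
Branch closes: q and ~q both at w2.
All branches of the tableau close; one closing branch shown above.

No, unsatisfiable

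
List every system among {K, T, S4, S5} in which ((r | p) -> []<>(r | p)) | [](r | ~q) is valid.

S5

S5-tableau for the negation ~(((r | p) -> []<>(r | p)) | [](r | ~q)):
1. ~(((r | p) -> []<>(r | p)) | [](r | ~q)), w0
2. ~((r | p) -> []<>(r | p)), w0
3. ~[](r | ~q), w0
4. r | p, w0
5. ~[]<>(r | p), w0
6. p, w0
7. ~(r | ~q), w1
8. ~r, w1
9. q, w1
10. ~<>(r | p), w2
11. ~(r | p), w0
12. ~r, w0
13. ~p, w0
Accessibility: w0Rw0, w0Rw1, w0Rw2, w1Rw0, w1Rw1, w1Rw2, w2Rw0, w2Rw1, w2Rw2
Branch closes: p and ~p both at w0.
Every branch closes (one shown): valid in S5.
S4-tableau for the negation ~(((r | p) -> []<>(r | p)) | [](r | ~q)):
1. ~(((r | p) -> []<>(r | p)) | [](r | ~q)), w0
2. ~((r | p) -> []<>(r | p)), w0
3. ~[](r | ~q), w0
4. r | p, w0
5. ~[]<>(r | p), w0
6. p, w0
7. ~(r | ~q), w1
8. ~r, w1
9. q, w1
10. ~<>(r | p), w2
11. ~(r | p), w2
12. ~r, w2
13. ~p, w2
Accessibility: w0Rw0, w0Rw1, w0Rw2, w1Rw1, w2Rw2
Complete open branch: countermodel on an S4-frame, so not valid in S4, nor in K, T (the same frame is also a K-frame and a T-frame).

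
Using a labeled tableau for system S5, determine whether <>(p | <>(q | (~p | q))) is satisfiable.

1. <>(p | <>(q | (~p | q))), w0
2. p | <>(q | (~p | q)), w1   [<>-rule on 1: fresh world w1, w0Rw1]
3. <>(q | (~p | q)), w1   [|-rule on 2 (branches; this branch)]
4. q | (~p | q), w2   [<>-rule on 3: fresh world w2, w1Rw2]
5. ~p | q, w2   [|-rule on 4 (branches; this branch)]
6. q, w2   [|-rule on 5 (branches; this branch)]
Accessibility: w0Rw0, w0Rw1, w0Rw2, w1Rw0, w1Rw1, w1Rw2, w2Rw0, w2Rw1, w2Rw2

Satisfiable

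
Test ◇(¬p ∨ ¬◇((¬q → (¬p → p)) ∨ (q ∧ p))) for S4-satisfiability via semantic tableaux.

1. ◇(¬p ∨ ¬◇((¬q → (¬p → p)) ∨ (q ∧ p))), 0
2. ¬p ∨ ¬◇((¬q → (¬p → p)) ∨ (q ∧ p)), 1   [◇-rule on 1: fresh world 1, 0R1]
3. ¬◇((¬q → (¬p → p)) ∨ (q ∧ p)), 1   [∨-rule on 2 (branches; this branch)]
4. ¬((¬q → (¬p → p)) ∨ (q ∧ p)), 1   [¬◇-rule on 3 via 1R1]
5. ¬(¬q → (¬p → p)), 1   [¬∨-rule on 4]
6. ¬(q ∧ p), 1   [¬∨-rule on 4]
7. ¬q, 1   [¬→-rule on 5]
8. ¬(¬p → p), 1   [¬→-rule on 5]
9. ¬p, 1   [¬→-rule on 8]
Accessibility: 0R0, 0R1, 1R1

Satisfiable (open branch found)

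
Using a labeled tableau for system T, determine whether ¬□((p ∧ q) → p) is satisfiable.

1. ¬□((p ∧ q) → p), w0
2. ¬((p ∧ q) → p), w1   [¬□-rule on 1: fresh world w1, w0Rw1]
3. p ∧ q, w1   [¬→-rule on 2]
4. ¬p, w1   [¬→-rule on 2]
5. p, w1   [∧-rule on 3]
6. q, w1   [∧-rule on 3]
Accessibility: w0Rw0, w0Rw1, w1Rw1
Branch closes: p and ¬p both at w1.
(One branch shown.) All branches close.

Unsatisfiable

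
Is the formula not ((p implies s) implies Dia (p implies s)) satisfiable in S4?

1. not ((p implies s) implies Dia (p implies s)), u
2. p implies s, u
3. not Dia (p implies s), u
4. not (p implies s), u
5. p, u
6. not s, u
7. s, u
Accessibility: uRu
Branch closes: s and not s both at u.
All branches of the tableau close; one closing branch shown above.

No, unsatisfiable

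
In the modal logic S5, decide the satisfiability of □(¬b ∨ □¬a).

1. □(¬b ∨ □¬a), 0
2. ¬b ∨ □¬a, 0   [□-rule on 1 via 0R0]
3. □¬a, 0   [∨-rule on 2 (branches; this branch)]
4. ¬a, 0   [□-rule on 3 via 0R0]
Accessibility: 0R0

Satisfiable (open branch found)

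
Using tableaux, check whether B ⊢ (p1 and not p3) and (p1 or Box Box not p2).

Invalid (countermodel exists)

Tableau for the negation not ((p1 and not p3) and (p1 or Box Box not p2)):
1. not ((p1 and not p3) and (p1 or Box Box not p2)), w0
2. not (p1 or Box Box not p2), w0   [neg-and-rule on 1 (branches; this branch)]
3. not p1, w0   [neg-or-rule on 2]
4. not Box Box not p2, w0   [neg-or-rule on 2]
5. not Box not p2, w1   [neg-Box-rule on 4: fresh world w1, w0Rw1]
6. p2, w2   [neg-Box-rule on 5: fresh world w2, w1Rw2]
Accessibility: w0Rw0, w0Rw1, w1Rw0, w1Rw1, w1Rw2, w2Rw1, w2Rw2
The negation has an open branch (countermodel exists).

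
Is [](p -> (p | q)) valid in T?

Tableau for the negation ~[](p -> (p | q)):
1. ~[](p -> (p | q)), 0
2. ~(p -> (p | q)), 1
3. p, 1
4. ~(p | q), 1
5. ~p, 1
6. ~q, 1
Accessibility: 0R0, 0R1, 1R1
Branch closes: p and ~p both at 1.
Every branch of the negation's tableau closes; the branch above is one of them.

Valid in T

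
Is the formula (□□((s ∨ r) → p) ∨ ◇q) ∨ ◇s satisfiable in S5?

Yes, satisfiable

1. (□□((s ∨ r) → p) ∨ ◇q) ∨ ◇s, 0
2. ◇s, 0
3. s, 1
Accessibility: 0R0, 0R1, 1R0, 1R1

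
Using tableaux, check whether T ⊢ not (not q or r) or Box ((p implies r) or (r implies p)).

Tableau for the negation not (not (not q or r) or Box ((p implies r) or (r implies p))):
1. not (not (not q or r) or Box ((p implies r) or (r implies p))), w0
2. not q or r, w0   [neg-or-rule on 1]
3. not Box ((p implies r) or (r implies p)), w0   [neg-or-rule on 1]
4. r, w0   [or-rule on 2 (branches; this branch)]
5. not ((p implies r) or (r implies p)), w1   [neg-Box-rule on 3: fresh world w1, w0Rw1]
6. not (p implies r), w1   [neg-or-rule on 5]
7. not (r implies p), w1   [neg-or-rule on 5]
8. p, w1   [neg-implies-rule on 6]
9. not r, w1   [neg-implies-rule on 6]
10. r, w1   [neg-implies-rule on 7]
11. not p, w1   [neg-implies-rule on 7]
Accessibility: w0Rw0, w0Rw1, w1Rw1
Branch closes: r and not r both at w1.
Every branch of the negation's tableau closes; the branch above is one of them.

Valid in T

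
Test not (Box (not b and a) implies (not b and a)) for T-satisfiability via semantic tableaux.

No, unsatisfiable

1. not (Box (not b and a) implies (not b and a)), 0
2. Box (not b and a), 0
3. not (not b and a), 0
4. not b and a, 0
5. not b, 0
6. a, 0
7. not a, 0
Accessibility: 0R0
Branch closes: a and not a both at 0.
(One branch shown.) All branches close.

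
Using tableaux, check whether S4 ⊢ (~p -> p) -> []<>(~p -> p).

Not valid

Tableau for the negation ~((~p -> p) -> []<>(~p -> p)):
1. ~((~p -> p) -> []<>(~p -> p)), w0
2. ~p -> p, w0
3. ~[]<>(~p -> p), w0
4. p, w0
5. ~<>(~p -> p), w1
6. ~(~p -> p), w1
7. ~p, w1
Accessibility: w0Rw0, w0Rw1, w1Rw1
The negation has an open branch (countermodel exists).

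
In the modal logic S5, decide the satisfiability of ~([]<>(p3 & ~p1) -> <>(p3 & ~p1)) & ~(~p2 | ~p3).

Unsatisfiable (every branch closes)

1. ~([]<>(p3 & ~p1) -> <>(p3 & ~p1)) & ~(~p2 | ~p3), w0
2. ~([]<>(p3 & ~p1) -> <>(p3 & ~p1)), w0
3. ~(~p2 | ~p3), w0
4. []<>(p3 & ~p1), w0
5. ~<>(p3 & ~p1), w0
6. p2, w0
7. p3, w0
8. <>(p3 & ~p1), w0
9. ~(p3 & ~p1), w0
10. p1, w0
11. p3 & ~p1, w1
12. p3, w1
13. ~p1, w1
14. <>(p3 & ~p1), w1
15. ~(p3 & ~p1), w1
16. p1, w1
Accessibility: w0Rw0, w0Rw1, w1Rw0, w1Rw1
Branch closes: p1 and ~p1 both at w1.
All branches of the tableau close; one closing branch shown above.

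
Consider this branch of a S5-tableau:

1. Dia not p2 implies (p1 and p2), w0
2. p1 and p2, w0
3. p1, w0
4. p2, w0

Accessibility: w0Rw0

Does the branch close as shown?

No, open

No world carries both an atom and its negation.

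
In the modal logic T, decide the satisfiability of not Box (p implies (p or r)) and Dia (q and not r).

1. not Box (p implies (p or r)) and Dia (q and not r), w0
2. not Box (p implies (p or r)), w0
3. Dia (q and not r), w0
4. not (p implies (p or r)), w1
5. p, w1
6. not (p or r), w1
7. not p, w1
8. not r, w1
Accessibility: w0Rw0, w0Rw1, w1Rw1
Branch closes: p and not p both at w1.
All branches of the tableau close; one closing branch shown above.

No, unsatisfiable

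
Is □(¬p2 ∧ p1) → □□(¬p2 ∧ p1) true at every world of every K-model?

Tableau for the negation ¬(□(¬p2 ∧ p1) → □□(¬p2 ∧ p1)):
1. ¬(□(¬p2 ∧ p1) → □□(¬p2 ∧ p1)), u
2. □(¬p2 ∧ p1), u
3. ¬□□(¬p2 ∧ p1), u
4. ¬□(¬p2 ∧ p1), v
5. ¬p2 ∧ p1, v
6. ¬p2, v
7. p1, v
8. ¬(¬p2 ∧ p1), w
9. ¬p1, w
Accessibility: uRv, vRw
The negation has an open branch (countermodel exists).

No, not valid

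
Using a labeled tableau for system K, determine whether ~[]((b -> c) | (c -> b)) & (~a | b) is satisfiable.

No, unsatisfiable

1. ~[]((b -> c) | (c -> b)) & (~a | b), w0
2. ~[]((b -> c) | (c -> b)), w0   [&-rule on 1]
3. ~a | b, w0   [&-rule on 1]
4. b, w0   [|-rule on 3 (branches; this branch)]
5. ~((b -> c) | (c -> b)), w1   [~[]-rule on 2: fresh world w1, w0Rw1]
6. ~(b -> c), w1   [~|-rule on 5]
7. ~(c -> b), w1   [~|-rule on 5]
8. b, w1   [~->-rule on 6]
9. ~c, w1   [~->-rule on 6]
10. c, w1   [~->-rule on 7]
11. ~b, w1   [~->-rule on 7]
Accessibility: w0Rw1
Branch closes: c and ~c both at w1.
(One branch shown.) All branches close.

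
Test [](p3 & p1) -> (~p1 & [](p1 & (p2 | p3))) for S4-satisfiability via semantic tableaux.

Yes, satisfiable

1. [](p3 & p1) -> (~p1 & [](p1 & (p2 | p3))), 0
2. ~[](p3 & p1), 0   [->-rule on 1 (branches; this branch)]
3. ~(p3 & p1), 1   [~[]-rule on 2: fresh world 1, 0R1]
4. ~p1, 1   [~&-rule on 3 (branches; this branch)]
Accessibility: 0R0, 0R1, 1R1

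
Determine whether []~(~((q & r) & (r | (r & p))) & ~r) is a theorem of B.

Tableau for the negation ~[]~(~((q & r) & (r | (r & p))) & ~r):
1. ~[]~(~((q & r) & (r | (r & p))) & ~r), u
2. ~((q & r) & (r | (r & p))) & ~r, v
3. ~((q & r) & (r | (r & p))), v
4. ~r, v
5. ~(r | (r & p)), v
6. ~(r & p), v
7. ~p, v
Accessibility: uRu, uRv, vRu, vRv
The negation has an open branch (countermodel exists).

Not valid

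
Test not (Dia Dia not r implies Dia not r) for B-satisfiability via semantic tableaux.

1. not (Dia Dia not r implies Dia not r), w0
2. Dia Dia not r, w0   [neg-implies-rule on 1]
3. not Dia not r, w0   [neg-implies-rule on 1]
4. r, w0   [neg-Dia-rule on 3 via w0Rw0]
5. Dia not r, w1   [Dia-rule on 2: fresh world w1, w0Rw1]
6. r, w1   [neg-Dia-rule on 3 via w0Rw1]
7. not r, w2   [Dia-rule on 5: fresh world w2, w1Rw2]
Accessibility: w0Rw0, w0Rw1, w1Rw0, w1Rw1, w1Rw2, w2Rw1, w2Rw2

Satisfiable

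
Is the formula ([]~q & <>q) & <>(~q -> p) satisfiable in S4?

1. ([]~q & <>q) & <>(~q -> p), u
2. []~q & <>q, u
3. <>(~q -> p), u
4. []~q, u
5. <>q, u
6. ~q, u
7. ~q -> p, v
8. ~q, v
9. p, v
10. q, w
11. ~q, w
Accessibility: uRu, uRv, uRw, vRv, wRw
Branch closes: q and ~q both at w.
(One branch shown.) All branches close.

Unsatisfiable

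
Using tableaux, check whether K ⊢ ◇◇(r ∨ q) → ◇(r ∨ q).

Tableau for the negation ¬(◇◇(r ∨ q) → ◇(r ∨ q)):
1. ¬(◇◇(r ∨ q) → ◇(r ∨ q)), w0
2. ◇◇(r ∨ q), w0
3. ¬◇(r ∨ q), w0
4. ◇(r ∨ q), w1
5. ¬(r ∨ q), w1
6. ¬r, w1
7. ¬q, w1
8. r ∨ q, w2
9. q, w2
Accessibility: w0Rw1, w1Rw2
The negation has an open branch (countermodel exists).

Invalid (countermodel exists)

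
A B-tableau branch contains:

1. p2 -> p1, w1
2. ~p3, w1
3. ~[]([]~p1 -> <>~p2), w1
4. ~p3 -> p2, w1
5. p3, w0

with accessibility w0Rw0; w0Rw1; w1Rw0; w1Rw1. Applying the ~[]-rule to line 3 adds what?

a fresh world w2 with w1Rw2, and ~([]~p1 -> <>~p2) at w2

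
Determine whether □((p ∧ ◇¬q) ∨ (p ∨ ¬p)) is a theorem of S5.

Yes, valid

Tableau for the negation ¬□((p ∧ ◇¬q) ∨ (p ∨ ¬p)):
1. ¬□((p ∧ ◇¬q) ∨ (p ∨ ¬p)), u
2. ¬((p ∧ ◇¬q) ∨ (p ∨ ¬p)), v
3. ¬(p ∧ ◇¬q), v
4. ¬(p ∨ ¬p), v
5. ¬p, v
6. p, v
Accessibility: uRu, uRv, vRu, vRv
Branch closes: p and ¬p both at v.
All branches of the negation close; one closing branch shown above.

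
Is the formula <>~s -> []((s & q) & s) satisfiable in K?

Yes, satisfiable

1. <>~s -> []((s & q) & s), 0
2. []((s & q) & s), 0   [->-rule on 1 (branches; this branch)]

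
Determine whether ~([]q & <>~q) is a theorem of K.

Tableau for the negation []q & <>~q:
1. []q & <>~q, w0
2. []q, w0
3. <>~q, w0
4. ~q, w1
5. q, w1
Accessibility: w0Rw1
Branch closes: q and ~q both at w1.
Every branch of the negation's tableau closes; the branch above is one of them.

Yes, valid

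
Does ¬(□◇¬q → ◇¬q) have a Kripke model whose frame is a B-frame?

1. ¬(□◇¬q → ◇¬q), 0
2. □◇¬q, 0   [¬→-rule on 1]
3. ¬◇¬q, 0   [¬→-rule on 1]
4. ◇¬q, 0   [□-rule on 2 via 0R0]
5. q, 0   [¬◇-rule on 3 via 0R0]
6. ¬q, 1   [◇-rule on 4: fresh world 1, 0R1]
7. ◇¬q, 1   [□-rule on 2 via 0R1]
8. q, 1   [¬◇-rule on 3 via 0R1]
Accessibility: 0R0, 0R1, 1R0, 1R1
Branch closes: q and ¬q both at 1.
Every branch closes; the branch above is one of them.

Unsatisfiable (every branch closes)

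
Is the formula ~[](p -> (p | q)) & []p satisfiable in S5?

1. ~[](p -> (p | q)) & []p, u
2. ~[](p -> (p | q)), u   [&-rule on 1]
3. []p, u   [&-rule on 1]
4. p, u   [[]-rule on 3 via uRu]
5. ~(p -> (p | q)), v   [~[]-rule on 2: fresh world v, uRv]
6. p, v   [~->-rule on 5]
7. ~(p | q), v   [~->-rule on 5]
8. ~p, v   [~|-rule on 7]
9. ~q, v   [~|-rule on 7]
Accessibility: uRu, uRv, vRu, vRv
Branch closes: p and ~p both at v.
All branches of the tableau close; one closing branch shown above.

Unsatisfiable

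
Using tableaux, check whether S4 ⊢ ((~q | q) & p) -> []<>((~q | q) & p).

Tableau for the negation ~(((~q | q) & p) -> []<>((~q | q) & p)):
1. ~(((~q | q) & p) -> []<>((~q | q) & p)), 0
2. (~q | q) & p, 0   [~->-rule on 1]
3. ~[]<>((~q | q) & p), 0   [~->-rule on 1]
4. ~q | q, 0   [&-rule on 2]
5. p, 0   [&-rule on 2]
6. q, 0   [|-rule on 4 (branches; this branch)]
7. ~<>((~q | q) & p), 1   [~[]-rule on 3: fresh world 1, 0R1]
8. ~((~q | q) & p), 1   [~<>-rule on 7 via 1R1]
9. ~p, 1   [~&-rule on 8 (branches; this branch)]
Accessibility: 0R0, 0R1, 1R1
The negation has an open branch (countermodel exists).

Not valid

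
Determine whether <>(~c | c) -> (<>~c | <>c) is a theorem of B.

Valid in B

Tableau for the negation ~(<>(~c | c) -> (<>~c | <>c)):
1. ~(<>(~c | c) -> (<>~c | <>c)), w0
2. <>(~c | c), w0
3. ~(<>~c | <>c), w0
4. ~<>~c, w0
5. ~<>c, w0
6. c, w0
7. ~c, w0
Accessibility: w0Rw0
Branch closes: c and ~c both at w0.
Every branch of the negation's tableau closes; the branch above is one of them.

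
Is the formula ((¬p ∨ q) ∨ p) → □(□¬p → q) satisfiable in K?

1. ((¬p ∨ q) ∨ p) → □(□¬p → q), u
2. □(□¬p → q), u

Yes, satisfiable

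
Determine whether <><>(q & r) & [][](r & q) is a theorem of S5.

Tableau for the negation ~(<><>(q & r) & [][](r & q)):
1. ~(<><>(q & r) & [][](r & q)), 0
2. ~[][](r & q), 0
3. ~[](r & q), 1
4. ~(r & q), 2
5. ~q, 2
Accessibility: 0R0, 0R1, 0R2, 1R0, 1R1, 1R2, 2R0, 2R1, 2R2
The negation has an open branch (countermodel exists).

No, not valid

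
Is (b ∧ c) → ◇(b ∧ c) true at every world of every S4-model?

Tableau for the negation ¬((b ∧ c) → ◇(b ∧ c)):
1. ¬((b ∧ c) → ◇(b ∧ c)), u
2. b ∧ c, u
3. ¬◇(b ∧ c), u
4. b, u
5. c, u
6. ¬(b ∧ c), u
7. ¬c, u
Accessibility: uRu
Branch closes: c and ¬c both at u.
All branches of the negation close; one closing branch shown above.

Yes, valid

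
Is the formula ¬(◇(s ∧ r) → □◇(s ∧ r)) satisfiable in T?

1. ¬(◇(s ∧ r) → □◇(s ∧ r)), u
2. ◇(s ∧ r), u   [¬→-rule on 1]
3. ¬□◇(s ∧ r), u   [¬→-rule on 1]
4. s ∧ r, v   [◇-rule on 2: fresh world v, uRv]
5. s, v   [∧-rule on 4]
6. r, v   [∧-rule on 4]
7. ¬◇(s ∧ r), w   [¬□-rule on 3: fresh world w, uRw]
8. ¬(s ∧ r), w   [¬◇-rule on 7 via wRw]
9. ¬r, w   [¬∧-rule on 8 (branches; this branch)]
Accessibility: uRu, uRv, uRw, vRv, wRw

Satisfiable (open branch found)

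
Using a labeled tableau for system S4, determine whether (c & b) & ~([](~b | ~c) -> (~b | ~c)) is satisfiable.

1. (c & b) & ~([](~b | ~c) -> (~b | ~c)), u
2. c & b, u   [&-rule on 1]
3. ~([](~b | ~c) -> (~b | ~c)), u   [&-rule on 1]
4. c, u   [&-rule on 2]
5. b, u   [&-rule on 2]
6. [](~b | ~c), u   [~->-rule on 3]
7. ~(~b | ~c), u   [~->-rule on 3]
8. ~b | ~c, u   [[]-rule on 6 via uRu]
9. ~c, u   [|-rule on 8 (branches; this branch)]
Accessibility: uRu
Branch closes: c and ~c both at u.
Every branch closes; the branch above is one of them.

No, unsatisfiable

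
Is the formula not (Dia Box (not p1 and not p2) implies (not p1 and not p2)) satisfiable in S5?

1. not (Dia Box (not p1 and not p2) implies (not p1 and not p2)), u
2. Dia Box (not p1 and not p2), u   [neg-implies-rule on 1]
3. not (not p1 and not p2), u   [neg-implies-rule on 1]
4. p2, u   [neg-and-rule on 3 (branches; this branch)]
5. Box (not p1 and not p2), v   [Dia-rule on 2: fresh world v, uRv]
6. not p1 and not p2, u   [Box-rule on 5 via vRu]
7. not p1, u   [and-rule on 6]
8. not p2, u   [and-rule on 6]
Accessibility: uRu, uRv, vRu, vRv
Branch closes: p2 and not p2 both at u.
(One branch shown.) All branches close.

Unsatisfiable (every branch closes)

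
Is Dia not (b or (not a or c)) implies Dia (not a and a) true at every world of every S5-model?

Invalid (countermodel exists)

Tableau for the negation not (Dia not (b or (not a or c)) implies Dia (not a and a)):
1. not (Dia not (b or (not a or c)) implies Dia (not a and a)), 0
2. Dia not (b or (not a or c)), 0
3. not Dia (not a and a), 0
4. not (not a and a), 0
5. not a, 0
6. not (b or (not a or c)), 1
7. not b, 1
8. not (not a or c), 1
9. a, 1
10. not c, 1
11. not (not a and a), 1
Accessibility: 0R0, 0R1, 1R0, 1R1
The negation has an open branch (countermodel exists).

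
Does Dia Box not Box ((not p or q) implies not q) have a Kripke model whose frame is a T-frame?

1. Dia Box not Box ((not p or q) implies not q), 0
2. Box not Box ((not p or q) implies not q), 1   [Dia-rule on 1: fresh world 1, 0R1]
3. not Box ((not p or q) implies not q), 1   [Box-rule on 2 via 1R1]
4. not ((not p or q) implies not q), 2   [neg-Box-rule on 3: fresh world 2, 1R2]
5. not p or q, 2   [neg-implies-rule on 4]
6. q, 2   [neg-implies-rule on 4]
7. not Box ((not p or q) implies not q), 2   [Box-rule on 2 via 1R2]
8. not ((not p or q) implies not q), 3   [neg-Box-rule on 7: fresh world 3, 2R3]
9. not p or q, 3   [neg-implies-rule on 8]
10. q, 3   [neg-implies-rule on 8]
Accessibility: 0R0, 0R1, 1R1, 1R2, 2R2, 2R3, 3R3

Satisfiable (open branch found)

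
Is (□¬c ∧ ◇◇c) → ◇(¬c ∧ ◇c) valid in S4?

Valid

Tableau for the negation ¬((□¬c ∧ ◇◇c) → ◇(¬c ∧ ◇c)):
1. ¬((□¬c ∧ ◇◇c) → ◇(¬c ∧ ◇c)), w0
2. □¬c ∧ ◇◇c, w0
3. ¬◇(¬c ∧ ◇c), w0
4. □¬c, w0
5. ◇◇c, w0
6. ¬(¬c ∧ ◇c), w0
7. ¬c, w0
8. ¬◇c, w0
9. ◇c, w1
10. ¬(¬c ∧ ◇c), w1
11. ¬c, w1
12. ¬◇c, w1
13. c, w2
14. ¬(¬c ∧ ◇c), w2
15. ¬c, w2
Accessibility: w0Rw0, w0Rw1, w0Rw2, w1Rw1, w1Rw2, w2Rw2
Branch closes: c and ¬c both at w2.
Every branch of the negation's tableau closes; the branch above is one of them.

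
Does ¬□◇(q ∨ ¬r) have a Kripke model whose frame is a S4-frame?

1. ¬□◇(q ∨ ¬r), u
2. ¬◇(q ∨ ¬r), v
3. ¬(q ∨ ¬r), v
4. ¬q, v
5. r, v
Accessibility: uRu, uRv, vRv

Satisfiable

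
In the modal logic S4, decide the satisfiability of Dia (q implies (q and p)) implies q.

Satisfiable (open branch found)

1. Dia (q implies (q and p)) implies q, 0
2. q, 0
Accessibility: 0R0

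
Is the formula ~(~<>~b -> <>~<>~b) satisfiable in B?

No, unsatisfiable

1. ~(~<>~b -> <>~<>~b), 0
2. ~<>~b, 0
3. ~<>~<>~b, 0
4. b, 0
5. <>~b, 0
6. ~b, 1
7. b, 1
Accessibility: 0R0, 0R1, 1R0, 1R1
Branch closes: b and ~b both at 1.
All branches of the tableau close; one closing branch shown above.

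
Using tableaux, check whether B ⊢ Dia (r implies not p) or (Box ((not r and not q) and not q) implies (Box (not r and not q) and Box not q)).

Yes, valid

Tableau for the negation not (Dia (r implies not p) or (Box ((not r and not q) and not q) implies (Box (not r and not q) and Box not q))):
1. not (Dia (r implies not p) or (Box ((not r and not q) and not q) implies (Box (not r and not q) and Box not q))), 0
2. not Dia (r implies not p), 0
3. not (Box ((not r and not q) and not q) implies (Box (not r and not q) and Box not q)), 0
4. Box ((not r and not q) and not q), 0
5. not (Box (not r and not q) and Box not q), 0
6. not (r implies not p), 0
7. r, 0
8. p, 0
9. (not r and not q) and not q, 0
10. not r and not q, 0
11. not q, 0
12. not r, 0
Accessibility: 0R0
Branch closes: r and not r both at 0.
All branches of the negation close; one closing branch shown above.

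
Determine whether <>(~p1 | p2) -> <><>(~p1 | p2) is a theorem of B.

Valid

Tableau for the negation ~(<>(~p1 | p2) -> <><>(~p1 | p2)):
1. ~(<>(~p1 | p2) -> <><>(~p1 | p2)), u
2. <>(~p1 | p2), u
3. ~<><>(~p1 | p2), u
4. ~<>(~p1 | p2), u
5. ~(~p1 | p2), u
6. p1, u
7. ~p2, u
8. ~p1 | p2, v
9. ~<>(~p1 | p2), v
10. ~(~p1 | p2), v
11. p1, v
12. ~p2, v
13. p2, v
Accessibility: uRu, uRv, vRu, vRv
Branch closes: p2 and ~p2 both at v.
Every branch of the negation's tableau closes; the branch above is one of them.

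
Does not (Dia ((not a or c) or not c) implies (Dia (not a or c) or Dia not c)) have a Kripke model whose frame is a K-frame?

No, unsatisfiable

1. not (Dia ((not a or c) or not c) implies (Dia (not a or c) or Dia not c)), u
2. Dia ((not a or c) or not c), u
3. not (Dia (not a or c) or Dia not c), u
4. not Dia (not a or c), u
5. not Dia not c, u
6. (not a or c) or not c, v
7. not (not a or c), v
8. a, v
9. not c, v
10. c, v
Accessibility: uRv
Branch closes: c and not c both at v.
Every branch closes; the branch above is one of them.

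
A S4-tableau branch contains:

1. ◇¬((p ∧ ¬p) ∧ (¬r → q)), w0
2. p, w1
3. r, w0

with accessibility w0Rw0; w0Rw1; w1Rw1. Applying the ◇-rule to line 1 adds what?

a fresh world w2 with w0Rw2, and ¬((p ∧ ¬p) ∧ (¬r → q)) at w2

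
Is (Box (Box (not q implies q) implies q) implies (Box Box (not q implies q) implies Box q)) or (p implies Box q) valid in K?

Tableau for the negation not ((Box (Box (not q implies q) implies q) implies (Box Box (not q implies q) implies Box q)) or (p implies Box q)):
1. not ((Box (Box (not q implies q) implies q) implies (Box Box (not q implies q) implies Box q)) or (p implies Box q)), u
2. not (Box (Box (not q implies q) implies q) implies (Box Box (not q implies q) implies Box q)), u
3. not (p implies Box q), u
4. Box (Box (not q implies q) implies q), u
5. not (Box Box (not q implies q) implies Box q), u
6. p, u
7. not Box q, u
8. Box Box (not q implies q), u
9. not q, v
10. Box (not q implies q) implies q, v
11. Box (not q implies q), v
12. not Box (not q implies q), v
13. not (not q implies q), w
14. not q, w
15. not q implies q, w
16. q, w
Accessibility: uRv, vRw
Branch closes: q and not q both at w.
Every branch of the negation's tableau closes; the branch above is one of them.

Yes, valid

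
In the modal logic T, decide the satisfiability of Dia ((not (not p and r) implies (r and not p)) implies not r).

Satisfiable

1. Dia ((not (not p and r) implies (r and not p)) implies not r), u
2. (not (not p and r) implies (r and not p)) implies not r, v
3. not r, v
Accessibility: uRu, uRv, vRv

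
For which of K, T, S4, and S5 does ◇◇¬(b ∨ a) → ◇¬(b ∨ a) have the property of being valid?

T-tableau for the negation ¬(◇◇¬(b ∨ a) → ◇¬(b ∨ a)):
1. ¬(◇◇¬(b ∨ a) → ◇¬(b ∨ a)), w0
2. ◇◇¬(b ∨ a), w0   [¬→-rule on 1]
3. ¬◇¬(b ∨ a), w0   [¬→-rule on 1]
4. b ∨ a, w0   [¬◇-rule on 3 via w0Rw0]
5. a, w0   [∨-rule on 4 (branches; this branch)]
6. ◇¬(b ∨ a), w1   [◇-rule on 2: fresh world w1, w0Rw1]
7. b ∨ a, w1   [¬◇-rule on 3 via w0Rw1]
8. a, w1   [∨-rule on 7 (branches; this branch)]
9. ¬(b ∨ a), w2   [◇-rule on 6: fresh world w2, w1Rw2]
10. ¬b, w2   [¬∨-rule on 9]
11. ¬a, w2   [¬∨-rule on 9]
Accessibility: w0Rw0, w0Rw1, w1Rw1, w1Rw2, w2Rw2
Complete open branch: countermodel on a T-frame, so not valid in T, nor in K (the same frame is also a K-frame).
S4-tableau for the negation ¬(◇◇¬(b ∨ a) → ◇¬(b ∨ a)):
1. ¬(◇◇¬(b ∨ a) → ◇¬(b ∨ a)), w0
2. ◇◇¬(b ∨ a), w0   [¬→-rule on 1]
3. ¬◇¬(b ∨ a), w0   [¬→-rule on 1]
4. b ∨ a, w0   [¬◇-rule on 3 via w0Rw0]
5. a, w0   [∨-rule on 4 (branches; this branch)]
6. ◇¬(b ∨ a), w1   [◇-rule on 2: fresh world w1, w0Rw1]
7. b ∨ a, w1   [¬◇-rule on 3 via w0Rw1]
8. a, w1   [∨-rule on 7 (branches; this branch)]
9. ¬(b ∨ a), w2   [◇-rule on 6: fresh world w2, w1Rw2]
10. ¬b, w2   [¬∨-rule on 9]
11. ¬a, w2   [¬∨-rule on 9]
12. b ∨ a, w2   [¬◇-rule on 3 via w0Rw2]
13. a, w2   [∨-rule on 12 (branches; this branch)]
Accessibility: w0Rw0, w0Rw1, w0Rw2, w1Rw1, w1Rw2, w2Rw2
Branch closes: a and ¬a both at w2.
Every branch closes (one shown): valid in S4, hence also in S5 (every theorem of S4 is a theorem of S5).

S4, S5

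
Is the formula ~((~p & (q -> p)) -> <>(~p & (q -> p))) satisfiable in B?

1. ~((~p & (q -> p)) -> <>(~p & (q -> p))), w0
2. ~p & (q -> p), w0
3. ~<>(~p & (q -> p)), w0
4. ~p, w0
5. q -> p, w0
6. ~(~p & (q -> p)), w0
7. ~q, w0
8. ~(q -> p), w0
9. q, w0
Accessibility: w0Rw0
Branch closes: q and ~q both at w0.
All branches of the tableau close; one closing branch shown above.

Unsatisfiable (every branch closes)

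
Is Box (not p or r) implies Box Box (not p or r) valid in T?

Tableau for the negation not (Box (not p or r) implies Box Box (not p or r)):
1. not (Box (not p or r) implies Box Box (not p or r)), u
2. Box (not p or r), u
3. not Box Box (not p or r), u
4. not p or r, u
5. r, u
6. not Box (not p or r), v
7. not p or r, v
8. r, v
9. not (not p or r), w
10. p, w
11. not r, w
Accessibility: uRu, uRv, vRv, vRw, wRw
The negation has an open branch (countermodel exists).

No, not valid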